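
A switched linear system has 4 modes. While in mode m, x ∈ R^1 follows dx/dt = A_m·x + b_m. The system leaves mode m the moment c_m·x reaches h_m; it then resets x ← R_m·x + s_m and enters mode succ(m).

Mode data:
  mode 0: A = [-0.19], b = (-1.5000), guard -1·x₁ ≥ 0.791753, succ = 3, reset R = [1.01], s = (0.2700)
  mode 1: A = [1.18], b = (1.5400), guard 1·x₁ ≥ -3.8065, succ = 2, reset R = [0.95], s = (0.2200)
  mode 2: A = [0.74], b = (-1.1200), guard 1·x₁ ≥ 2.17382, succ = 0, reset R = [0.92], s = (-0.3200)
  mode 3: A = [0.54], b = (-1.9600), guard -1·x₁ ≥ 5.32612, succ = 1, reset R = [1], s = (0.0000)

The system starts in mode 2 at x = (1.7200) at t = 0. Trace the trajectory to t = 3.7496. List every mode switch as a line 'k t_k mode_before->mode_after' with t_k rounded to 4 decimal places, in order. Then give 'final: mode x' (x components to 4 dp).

1 1.5709 2->0
2 3.1425 0->3
final: 3 -2.1433

Mode 2: guard c·x = 2.1738 hit at Δt = 1.5709 (t = 1.5709), x⁻ = (2.1738) → reset → x⁺ = (1.6799), jump to mode 0
Mode 0: guard c·x = 0.7918 hit at Δt = 1.5716 (t = 3.1425), x⁻ = (-0.7918) → reset → x⁺ = (-0.5297), jump to mode 3
Mode 3: flow for 0.6071 to horizon, guard not reached → x = (-2.1433)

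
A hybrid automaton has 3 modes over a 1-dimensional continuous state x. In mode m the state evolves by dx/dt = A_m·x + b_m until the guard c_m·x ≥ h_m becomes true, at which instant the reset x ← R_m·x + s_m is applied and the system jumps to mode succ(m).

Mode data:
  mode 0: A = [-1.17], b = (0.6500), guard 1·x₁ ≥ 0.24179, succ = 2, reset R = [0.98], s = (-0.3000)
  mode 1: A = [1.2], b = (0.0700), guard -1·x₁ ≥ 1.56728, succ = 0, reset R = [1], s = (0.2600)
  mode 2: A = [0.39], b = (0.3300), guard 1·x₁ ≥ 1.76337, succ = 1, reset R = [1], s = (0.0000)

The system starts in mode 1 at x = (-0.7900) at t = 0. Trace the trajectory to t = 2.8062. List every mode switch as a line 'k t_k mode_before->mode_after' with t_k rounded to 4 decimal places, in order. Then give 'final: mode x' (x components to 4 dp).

1 0.6032 1->0
2 2.1256 0->2
final: 2 0.1750

Mode 1: guard c·x = 1.5673 hit at Δt = 0.6032 (t = 0.6032), x⁻ = (-1.5673) → reset → x⁺ = (-1.3073), jump to mode 0
Mode 0: guard c·x = 0.2418 hit at Δt = 1.5224 (t = 2.1256), x⁻ = (0.2418) → reset → x⁺ = (-0.0630), jump to mode 2
Mode 2: flow for 0.6806 to horizon, guard not reached → x = (0.1750)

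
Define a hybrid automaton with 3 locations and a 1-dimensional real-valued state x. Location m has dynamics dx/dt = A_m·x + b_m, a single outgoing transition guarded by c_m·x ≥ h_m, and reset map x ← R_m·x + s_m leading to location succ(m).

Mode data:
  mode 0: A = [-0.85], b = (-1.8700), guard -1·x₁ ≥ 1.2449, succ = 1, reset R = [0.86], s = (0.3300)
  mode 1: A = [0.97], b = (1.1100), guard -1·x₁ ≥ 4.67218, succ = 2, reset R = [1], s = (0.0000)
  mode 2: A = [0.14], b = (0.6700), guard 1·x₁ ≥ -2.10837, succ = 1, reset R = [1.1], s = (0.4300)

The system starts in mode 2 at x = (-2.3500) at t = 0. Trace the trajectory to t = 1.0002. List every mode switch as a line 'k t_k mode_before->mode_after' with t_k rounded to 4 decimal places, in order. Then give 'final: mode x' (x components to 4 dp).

1 0.6756 2->1
final: 1 -2.1649

Mode 2: guard c·x = -2.1084 hit at Δt = 0.6756 (t = 0.6756), x⁻ = (-2.1084) → reset → x⁺ = (-1.8892), jump to mode 1
Mode 1: flow for 0.3246 to horizon, guard not reached → x = (-2.1649)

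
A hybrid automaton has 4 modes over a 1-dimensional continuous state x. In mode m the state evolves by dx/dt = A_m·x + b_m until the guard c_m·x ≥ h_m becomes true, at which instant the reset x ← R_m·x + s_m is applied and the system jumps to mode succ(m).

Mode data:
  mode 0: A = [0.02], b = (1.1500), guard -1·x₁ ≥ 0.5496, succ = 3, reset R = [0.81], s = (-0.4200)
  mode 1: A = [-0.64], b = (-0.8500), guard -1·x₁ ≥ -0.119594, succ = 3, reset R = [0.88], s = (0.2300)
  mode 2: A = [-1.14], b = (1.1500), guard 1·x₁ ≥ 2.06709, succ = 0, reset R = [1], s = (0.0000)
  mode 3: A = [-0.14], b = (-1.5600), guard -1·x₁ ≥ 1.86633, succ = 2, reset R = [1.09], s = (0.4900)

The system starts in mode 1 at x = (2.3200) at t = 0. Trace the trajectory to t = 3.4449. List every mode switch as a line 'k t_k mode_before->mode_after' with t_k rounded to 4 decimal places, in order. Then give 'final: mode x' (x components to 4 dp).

Mode 1: guard c·x = -0.1196 hit at Δt = 1.4441 (t = 1.4441), x⁻ = (0.1196) → reset → x⁺ = (0.3352), jump to mode 3
Mode 3: guard c·x = 1.8663 hit at Δt = 1.5211 (t = 2.9652), x⁻ = (-1.8663) → reset → x⁺ = (-1.5443), jump to mode 2
Mode 2: flow for 0.4797 to horizon, guard not reached → x = (-0.4689)

1 1.4441 1->3
2 2.9652 3->2
final: 2 -0.4689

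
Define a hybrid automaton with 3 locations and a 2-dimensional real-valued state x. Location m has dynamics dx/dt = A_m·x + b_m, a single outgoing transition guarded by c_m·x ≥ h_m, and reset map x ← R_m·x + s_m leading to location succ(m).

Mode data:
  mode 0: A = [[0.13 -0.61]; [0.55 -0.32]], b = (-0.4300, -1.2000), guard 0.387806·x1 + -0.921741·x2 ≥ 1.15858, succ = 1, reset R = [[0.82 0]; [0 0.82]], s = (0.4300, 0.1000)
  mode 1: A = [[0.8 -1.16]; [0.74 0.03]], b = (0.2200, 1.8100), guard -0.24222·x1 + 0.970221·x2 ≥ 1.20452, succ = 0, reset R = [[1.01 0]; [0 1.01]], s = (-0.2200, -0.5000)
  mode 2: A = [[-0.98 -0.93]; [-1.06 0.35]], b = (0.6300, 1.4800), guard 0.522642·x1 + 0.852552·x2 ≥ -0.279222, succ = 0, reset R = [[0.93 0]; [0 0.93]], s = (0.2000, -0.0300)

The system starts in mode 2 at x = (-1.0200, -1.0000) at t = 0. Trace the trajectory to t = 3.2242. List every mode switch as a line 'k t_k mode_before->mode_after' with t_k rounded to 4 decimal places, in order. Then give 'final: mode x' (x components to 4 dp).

Mode 2: guard c·x = -0.2792 hit at Δt = 0.4378 (t = 0.4378), x⁻ = (-0.2627, -0.1665) → reset → x⁺ = (-0.0443, -0.1848), jump to mode 0
Mode 0: guard c·x = 1.1586 hit at Δt = 1.0724 (t = 1.5102), x⁻ = (-0.0226, -1.2664) → reset → x⁺ = (0.4115, -0.9385), jump to mode 1
Mode 1: guard c·x = 1.2045 hit at Δt = 0.9765 (t = 2.4867), x⁻ = (1.0889, 1.5133) → reset → x⁺ = (0.8798, 1.0285), jump to mode 0
Mode 0: flow for 0.7375 to horizon, guard not reached → x = (0.3340, 0.2301)

1 0.4378 2->0
2 1.5102 0->1
3 2.4867 1->0
final: 0 0.3340 0.2301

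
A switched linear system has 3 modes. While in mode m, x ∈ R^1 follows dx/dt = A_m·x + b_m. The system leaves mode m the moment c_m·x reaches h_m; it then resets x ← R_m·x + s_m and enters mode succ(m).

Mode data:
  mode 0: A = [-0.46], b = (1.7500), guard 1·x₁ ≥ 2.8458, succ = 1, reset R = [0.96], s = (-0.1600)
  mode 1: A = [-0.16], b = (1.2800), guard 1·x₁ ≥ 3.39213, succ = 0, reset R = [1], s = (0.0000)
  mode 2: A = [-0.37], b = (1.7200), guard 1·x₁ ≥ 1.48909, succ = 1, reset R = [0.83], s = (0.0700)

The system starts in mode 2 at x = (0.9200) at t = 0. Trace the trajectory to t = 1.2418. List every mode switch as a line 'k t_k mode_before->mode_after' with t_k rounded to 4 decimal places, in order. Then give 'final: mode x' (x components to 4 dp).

1 0.4476 2->1
final: 1 2.1047

Mode 2: guard c·x = 1.4891 hit at Δt = 0.4476 (t = 0.4476), x⁻ = (1.4891) → reset → x⁺ = (1.3059), jump to mode 1
Mode 1: flow for 0.7942 to horizon, guard not reached → x = (2.1047)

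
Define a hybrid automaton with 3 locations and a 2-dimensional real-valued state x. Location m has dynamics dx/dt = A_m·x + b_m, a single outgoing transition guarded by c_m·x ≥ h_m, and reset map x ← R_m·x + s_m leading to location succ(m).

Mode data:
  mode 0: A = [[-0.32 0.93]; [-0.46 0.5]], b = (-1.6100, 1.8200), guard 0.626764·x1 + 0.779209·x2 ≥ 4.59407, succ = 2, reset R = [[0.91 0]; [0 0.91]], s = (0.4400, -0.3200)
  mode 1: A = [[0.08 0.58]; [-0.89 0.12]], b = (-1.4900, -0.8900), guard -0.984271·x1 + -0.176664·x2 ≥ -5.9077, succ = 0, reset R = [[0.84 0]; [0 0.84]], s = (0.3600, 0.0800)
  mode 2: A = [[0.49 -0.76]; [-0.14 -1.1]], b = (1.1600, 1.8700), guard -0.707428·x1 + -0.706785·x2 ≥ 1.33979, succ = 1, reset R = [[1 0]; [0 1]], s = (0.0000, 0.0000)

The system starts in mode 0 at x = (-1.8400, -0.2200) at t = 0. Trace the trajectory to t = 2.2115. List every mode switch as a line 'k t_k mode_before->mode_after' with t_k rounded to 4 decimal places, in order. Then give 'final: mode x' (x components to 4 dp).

1 1.5949 0->2
final: 2 -0.6950 3.3713

Mode 0: guard c·x = 4.5941 hit at Δt = 1.5949 (t = 1.5949), x⁻ = (0.1014, 5.8142) → reset → x⁺ = (0.5323, 4.9709), jump to mode 2
Mode 2: flow for 0.6166 to horizon, guard not reached → x = (-0.6950, 3.3713)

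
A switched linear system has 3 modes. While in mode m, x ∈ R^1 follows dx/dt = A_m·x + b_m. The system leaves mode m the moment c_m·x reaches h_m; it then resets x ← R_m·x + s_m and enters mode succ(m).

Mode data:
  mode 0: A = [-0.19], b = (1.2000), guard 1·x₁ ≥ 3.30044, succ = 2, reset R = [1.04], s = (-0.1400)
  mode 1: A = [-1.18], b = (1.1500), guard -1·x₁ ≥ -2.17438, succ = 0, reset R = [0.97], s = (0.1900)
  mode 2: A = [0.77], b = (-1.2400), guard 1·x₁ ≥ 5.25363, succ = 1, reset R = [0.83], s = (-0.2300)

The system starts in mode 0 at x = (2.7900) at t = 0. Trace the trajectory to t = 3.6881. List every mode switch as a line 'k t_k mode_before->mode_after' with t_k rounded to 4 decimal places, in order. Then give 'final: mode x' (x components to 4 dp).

Mode 0: guard c·x = 3.3004 hit at Δt = 0.8231 (t = 0.8231), x⁻ = (3.3004) → reset → x⁺ = (3.2925), jump to mode 2
Mode 2: guard c·x = 5.2536 hit at Δt = 1.0037 (t = 1.8268), x⁻ = (5.2536) → reset → x⁺ = (4.1305), jump to mode 1
Mode 1: guard c·x = -2.1744 hit at Δt = 0.8196 (t = 2.6464), x⁻ = (2.1744) → reset → x⁺ = (2.2991), jump to mode 0
Mode 0: flow for 1.0417 to horizon, guard not reached → x = (3.0204)

1 0.8231 0->2
2 1.8268 2->1
3 2.6464 1->0
final: 0 3.0204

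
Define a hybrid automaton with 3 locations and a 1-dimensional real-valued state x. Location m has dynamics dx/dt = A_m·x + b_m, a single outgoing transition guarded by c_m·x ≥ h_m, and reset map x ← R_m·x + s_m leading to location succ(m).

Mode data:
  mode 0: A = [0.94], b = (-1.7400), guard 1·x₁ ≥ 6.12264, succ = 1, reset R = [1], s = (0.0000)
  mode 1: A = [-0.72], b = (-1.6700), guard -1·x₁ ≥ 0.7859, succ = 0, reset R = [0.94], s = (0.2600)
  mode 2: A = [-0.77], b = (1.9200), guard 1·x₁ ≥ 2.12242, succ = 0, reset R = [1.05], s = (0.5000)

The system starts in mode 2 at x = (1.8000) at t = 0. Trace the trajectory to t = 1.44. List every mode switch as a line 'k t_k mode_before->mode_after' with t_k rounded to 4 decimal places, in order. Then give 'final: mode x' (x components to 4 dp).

1 0.8121 2->0
final: 0 3.4344

Mode 2: guard c·x = 2.1224 hit at Δt = 0.8121 (t = 0.8121), x⁻ = (2.1224) → reset → x⁺ = (2.7285), jump to mode 0
Mode 0: flow for 0.6279 to horizon, guard not reached → x = (3.4344)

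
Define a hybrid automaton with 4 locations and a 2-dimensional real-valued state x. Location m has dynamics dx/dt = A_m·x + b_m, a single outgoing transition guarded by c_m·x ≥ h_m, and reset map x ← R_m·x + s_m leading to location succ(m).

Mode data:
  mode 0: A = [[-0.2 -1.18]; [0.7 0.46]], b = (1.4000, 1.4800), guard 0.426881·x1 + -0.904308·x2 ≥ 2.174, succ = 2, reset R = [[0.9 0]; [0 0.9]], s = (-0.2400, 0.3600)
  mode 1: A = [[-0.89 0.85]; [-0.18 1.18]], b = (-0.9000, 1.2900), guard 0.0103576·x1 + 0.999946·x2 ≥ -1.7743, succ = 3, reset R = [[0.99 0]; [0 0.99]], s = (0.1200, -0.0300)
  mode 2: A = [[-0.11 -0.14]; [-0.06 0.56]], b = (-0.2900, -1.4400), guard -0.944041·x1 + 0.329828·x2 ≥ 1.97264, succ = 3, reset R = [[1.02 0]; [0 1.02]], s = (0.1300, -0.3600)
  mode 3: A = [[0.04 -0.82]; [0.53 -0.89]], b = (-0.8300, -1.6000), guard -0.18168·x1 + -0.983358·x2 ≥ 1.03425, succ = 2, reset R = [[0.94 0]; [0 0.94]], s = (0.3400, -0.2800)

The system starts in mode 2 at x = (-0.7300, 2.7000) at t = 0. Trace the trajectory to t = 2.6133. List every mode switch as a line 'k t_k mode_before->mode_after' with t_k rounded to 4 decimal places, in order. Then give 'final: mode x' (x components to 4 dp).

Mode 2: guard c·x = 1.9726 hit at Δt = 0.6642 (t = 0.6642), x⁻ = (-1.1107, 2.8019) → reset → x⁺ = (-1.0029, 2.4979), jump to mode 3
Mode 3: guard c·x = 1.0342 hit at Δt = 0.9310 (t = 1.5952), x⁻ = (-2.4542, -0.5983) → reset → x⁺ = (-1.9670, -0.8424), jump to mode 2
Mode 2: flow for 1.0181 to horizon, guard not reached → x = (-1.7707, -3.3091)

1 0.6642 2->3
2 1.5952 3->2
final: 2 -1.7707 -3.3091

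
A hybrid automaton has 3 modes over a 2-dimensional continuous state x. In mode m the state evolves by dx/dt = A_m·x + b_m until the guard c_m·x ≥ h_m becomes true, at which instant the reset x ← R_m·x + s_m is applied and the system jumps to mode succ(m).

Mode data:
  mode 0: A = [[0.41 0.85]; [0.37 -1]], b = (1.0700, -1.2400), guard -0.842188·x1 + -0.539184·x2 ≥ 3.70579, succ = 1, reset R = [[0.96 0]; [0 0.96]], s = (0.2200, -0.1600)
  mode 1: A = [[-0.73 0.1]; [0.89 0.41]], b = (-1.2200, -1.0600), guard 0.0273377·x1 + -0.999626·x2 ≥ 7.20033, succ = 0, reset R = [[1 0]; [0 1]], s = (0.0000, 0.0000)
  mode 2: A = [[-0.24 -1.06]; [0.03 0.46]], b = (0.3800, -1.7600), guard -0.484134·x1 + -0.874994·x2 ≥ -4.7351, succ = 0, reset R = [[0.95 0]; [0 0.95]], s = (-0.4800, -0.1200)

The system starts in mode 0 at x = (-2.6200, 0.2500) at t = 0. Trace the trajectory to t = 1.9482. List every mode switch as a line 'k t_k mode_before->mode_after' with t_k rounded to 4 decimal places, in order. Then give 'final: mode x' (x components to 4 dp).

1 1.1177 0->1
final: 1 -2.6822 -5.7882

Mode 0: guard c·x = 3.7058 hit at Δt = 1.1177 (t = 1.1177), x⁻ = (-3.4484, -1.4867) → reset → x⁺ = (-3.0904, -1.5872), jump to mode 1
Mode 1: flow for 0.8305 to horizon, guard not reached → x = (-2.6822, -5.7882)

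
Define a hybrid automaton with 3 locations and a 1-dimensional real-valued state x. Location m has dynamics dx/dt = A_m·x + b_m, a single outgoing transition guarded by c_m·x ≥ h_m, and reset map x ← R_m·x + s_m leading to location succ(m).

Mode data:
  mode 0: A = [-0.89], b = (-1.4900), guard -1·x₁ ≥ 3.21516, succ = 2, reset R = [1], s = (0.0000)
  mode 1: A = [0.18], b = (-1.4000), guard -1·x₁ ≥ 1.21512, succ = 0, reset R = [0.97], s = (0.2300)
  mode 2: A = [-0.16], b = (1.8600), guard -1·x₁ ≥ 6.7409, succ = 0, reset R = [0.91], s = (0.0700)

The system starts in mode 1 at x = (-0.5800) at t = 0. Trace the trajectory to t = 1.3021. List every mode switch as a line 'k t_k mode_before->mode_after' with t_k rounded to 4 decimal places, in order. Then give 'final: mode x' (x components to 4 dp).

Mode 1: guard c·x = 1.2151 hit at Δt = 0.4069 (t = 0.4069), x⁻ = (-1.2151) → reset → x⁺ = (-0.9487), jump to mode 0
Mode 0: flow for 0.8952 to horizon, guard not reached → x = (-1.3471)

1 0.4069 1->0
final: 0 -1.3471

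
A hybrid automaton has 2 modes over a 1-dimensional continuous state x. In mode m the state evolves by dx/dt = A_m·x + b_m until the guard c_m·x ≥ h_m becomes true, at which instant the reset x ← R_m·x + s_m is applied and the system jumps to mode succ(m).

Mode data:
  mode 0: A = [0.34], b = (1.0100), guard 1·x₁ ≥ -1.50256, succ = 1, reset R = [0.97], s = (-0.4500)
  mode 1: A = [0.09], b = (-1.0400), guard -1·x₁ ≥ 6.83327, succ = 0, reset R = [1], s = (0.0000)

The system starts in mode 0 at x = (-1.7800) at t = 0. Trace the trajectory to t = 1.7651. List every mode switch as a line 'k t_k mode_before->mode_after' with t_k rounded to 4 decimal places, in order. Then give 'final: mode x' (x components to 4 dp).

1 0.6161 0->1
final: 1 -3.3742

Mode 0: guard c·x = -1.5026 hit at Δt = 0.6161 (t = 0.6161), x⁻ = (-1.5026) → reset → x⁺ = (-1.9075), jump to mode 1
Mode 1: flow for 1.1490 to horizon, guard not reached → x = (-3.3742)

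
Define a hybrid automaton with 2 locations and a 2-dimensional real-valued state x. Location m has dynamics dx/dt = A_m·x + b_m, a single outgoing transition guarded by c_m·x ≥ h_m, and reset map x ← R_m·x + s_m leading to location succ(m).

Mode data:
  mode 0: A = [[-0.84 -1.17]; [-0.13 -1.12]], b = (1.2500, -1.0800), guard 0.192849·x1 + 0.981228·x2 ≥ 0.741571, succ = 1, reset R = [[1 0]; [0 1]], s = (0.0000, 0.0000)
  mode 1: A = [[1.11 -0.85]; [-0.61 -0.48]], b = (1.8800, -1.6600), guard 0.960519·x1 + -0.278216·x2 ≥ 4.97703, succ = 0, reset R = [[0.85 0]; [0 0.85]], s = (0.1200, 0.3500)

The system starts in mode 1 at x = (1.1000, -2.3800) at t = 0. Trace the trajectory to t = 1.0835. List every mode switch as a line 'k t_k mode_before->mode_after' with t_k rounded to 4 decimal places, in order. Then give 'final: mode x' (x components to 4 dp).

Mode 1: guard c·x = 4.9770 hit at Δt = 0.4492 (t = 0.4492), x⁻ = (4.2479, -3.2235) → reset → x⁺ = (3.7307, -2.3900), jump to mode 0
Mode 0: flow for 0.6343 to horizon, guard not reached → x = (4.0075, -1.8967)

1 0.4492 1->0
final: 0 4.0075 -1.8967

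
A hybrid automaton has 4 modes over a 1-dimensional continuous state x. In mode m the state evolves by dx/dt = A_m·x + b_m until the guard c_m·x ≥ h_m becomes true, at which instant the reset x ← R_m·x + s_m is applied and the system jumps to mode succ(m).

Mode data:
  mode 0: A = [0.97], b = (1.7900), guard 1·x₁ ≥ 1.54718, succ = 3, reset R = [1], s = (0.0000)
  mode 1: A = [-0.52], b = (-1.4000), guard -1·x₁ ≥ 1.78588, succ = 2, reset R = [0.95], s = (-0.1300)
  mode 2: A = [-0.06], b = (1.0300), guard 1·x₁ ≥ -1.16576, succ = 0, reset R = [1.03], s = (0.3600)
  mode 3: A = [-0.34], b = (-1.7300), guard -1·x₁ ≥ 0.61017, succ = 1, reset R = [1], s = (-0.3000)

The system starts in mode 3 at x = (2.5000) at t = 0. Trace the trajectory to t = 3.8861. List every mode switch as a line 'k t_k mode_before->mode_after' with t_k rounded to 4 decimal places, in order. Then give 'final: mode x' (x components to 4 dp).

Mode 3: guard c·x = 0.6102 hit at Δt = 1.5512 (t = 1.5512), x⁻ = (-0.6102) → reset → x⁺ = (-0.9102), jump to mode 1
Mode 1: guard c·x = 1.7859 hit at Δt = 1.3001 (t = 2.8513), x⁻ = (-1.7859) → reset → x⁺ = (-1.8266), jump to mode 2
Mode 2: guard c·x = -1.1658 hit at Δt = 0.5902 (t = 3.4415), x⁻ = (-1.1658) → reset → x⁺ = (-0.8407), jump to mode 0
Mode 0: flow for 0.4446 to horizon, guard not reached → x = (-0.2991)

1 1.5512 3->1
2 2.8513 1->2
3 3.4415 2->0
final: 0 -0.2991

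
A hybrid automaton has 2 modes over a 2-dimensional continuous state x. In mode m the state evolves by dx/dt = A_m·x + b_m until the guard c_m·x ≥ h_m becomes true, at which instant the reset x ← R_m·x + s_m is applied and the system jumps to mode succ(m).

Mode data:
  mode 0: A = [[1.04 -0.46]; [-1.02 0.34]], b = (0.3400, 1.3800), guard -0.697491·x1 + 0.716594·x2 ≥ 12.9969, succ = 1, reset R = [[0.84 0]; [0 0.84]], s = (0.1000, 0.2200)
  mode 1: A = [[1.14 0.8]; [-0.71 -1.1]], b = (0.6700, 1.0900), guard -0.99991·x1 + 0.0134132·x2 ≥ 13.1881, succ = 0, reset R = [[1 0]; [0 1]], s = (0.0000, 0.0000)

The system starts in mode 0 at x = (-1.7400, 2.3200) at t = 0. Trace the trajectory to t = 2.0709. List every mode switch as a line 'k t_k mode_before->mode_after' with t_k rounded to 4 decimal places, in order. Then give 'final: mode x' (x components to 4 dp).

1 1.0210 0->1
final: 1 -9.2632 6.9167

Mode 0: guard c·x = 12.9969 hit at Δt = 1.0210 (t = 1.0210), x⁻ = (-8.3846, 9.9759) → reset → x⁺ = (-6.9431, 8.5998), jump to mode 1
Mode 1: flow for 1.0499 to horizon, guard not reached → x = (-9.2632, 6.9167)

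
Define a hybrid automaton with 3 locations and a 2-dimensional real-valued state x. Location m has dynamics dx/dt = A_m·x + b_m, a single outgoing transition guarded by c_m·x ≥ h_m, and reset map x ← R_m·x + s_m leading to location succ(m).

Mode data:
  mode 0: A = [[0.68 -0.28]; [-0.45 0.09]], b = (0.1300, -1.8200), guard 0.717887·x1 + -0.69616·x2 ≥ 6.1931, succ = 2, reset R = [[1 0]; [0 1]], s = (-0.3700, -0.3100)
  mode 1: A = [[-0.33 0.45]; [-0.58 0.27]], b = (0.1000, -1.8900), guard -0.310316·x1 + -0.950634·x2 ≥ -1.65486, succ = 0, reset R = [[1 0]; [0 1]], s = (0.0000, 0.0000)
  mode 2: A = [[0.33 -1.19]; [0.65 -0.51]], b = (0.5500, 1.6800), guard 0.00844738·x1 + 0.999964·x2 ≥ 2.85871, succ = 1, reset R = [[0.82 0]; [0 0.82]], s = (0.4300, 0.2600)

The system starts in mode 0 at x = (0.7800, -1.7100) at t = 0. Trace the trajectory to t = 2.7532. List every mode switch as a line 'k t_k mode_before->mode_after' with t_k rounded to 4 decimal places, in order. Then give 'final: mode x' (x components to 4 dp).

Mode 0: guard c·x = 6.1931 hit at Δt = 1.1850 (t = 1.1850), x⁻ = (3.5571, -5.2280) → reset → x⁺ = (3.1871, -5.5380), jump to mode 2
Mode 2: guard c·x = 2.8587 hit at Δt = 1.2417 (t = 2.4267), x⁻ = (8.5311, 2.7867) → reset → x⁺ = (7.4255, 2.5451), jump to mode 1
Mode 1: flow for 0.3265 to horizon, guard not reached → x = (6.9231, 0.7100)

1 1.1850 0->2
2 2.4267 2->1
final: 1 6.9231 0.7100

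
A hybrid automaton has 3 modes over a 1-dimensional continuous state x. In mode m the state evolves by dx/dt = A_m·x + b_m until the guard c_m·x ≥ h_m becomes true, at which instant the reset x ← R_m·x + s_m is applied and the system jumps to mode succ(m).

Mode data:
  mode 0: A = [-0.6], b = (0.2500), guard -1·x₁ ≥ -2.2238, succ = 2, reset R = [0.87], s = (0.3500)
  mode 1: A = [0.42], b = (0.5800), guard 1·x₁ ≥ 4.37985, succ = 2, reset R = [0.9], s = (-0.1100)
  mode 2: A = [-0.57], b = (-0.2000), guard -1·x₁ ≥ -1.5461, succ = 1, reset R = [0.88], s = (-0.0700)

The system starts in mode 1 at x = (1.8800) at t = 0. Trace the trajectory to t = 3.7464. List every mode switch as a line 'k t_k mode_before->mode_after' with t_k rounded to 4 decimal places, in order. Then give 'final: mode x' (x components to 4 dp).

Mode 1: guard c·x = 4.3799 hit at Δt = 1.3549 (t = 1.3549), x⁻ = (4.3799) → reset → x⁺ = (3.8319), jump to mode 2
Mode 2: guard c·x = -1.5461 hit at Δt = 1.3872 (t = 2.7421), x⁻ = (1.5461) → reset → x⁺ = (1.2906), jump to mode 1
Mode 1: flow for 1.0043 to horizon, guard not reached → x = (2.6923)

1 1.3549 1->2
2 2.7421 2->1
final: 1 2.6923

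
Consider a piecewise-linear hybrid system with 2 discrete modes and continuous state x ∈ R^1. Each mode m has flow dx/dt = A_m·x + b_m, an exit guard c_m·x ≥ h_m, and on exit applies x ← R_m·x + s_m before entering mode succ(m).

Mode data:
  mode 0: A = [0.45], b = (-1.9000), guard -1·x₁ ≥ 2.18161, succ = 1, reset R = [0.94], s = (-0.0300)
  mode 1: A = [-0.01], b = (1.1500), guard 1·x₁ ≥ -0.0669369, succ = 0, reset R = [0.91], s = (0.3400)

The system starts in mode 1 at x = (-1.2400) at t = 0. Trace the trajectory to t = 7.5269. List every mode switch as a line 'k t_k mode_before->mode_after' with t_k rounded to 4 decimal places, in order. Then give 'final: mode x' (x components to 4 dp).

1 1.0143 1->0
2 2.0919 0->1
3 3.8269 1->0
4 4.9045 0->1
5 6.6394 1->0
final: 0 -1.6565

Mode 1: guard c·x = -0.0669 hit at Δt = 1.0143 (t = 1.0143), x⁻ = (-0.0669) → reset → x⁺ = (0.2791), jump to mode 0
Mode 0: guard c·x = 2.1816 hit at Δt = 1.0776 (t = 2.0919), x⁻ = (-2.1816) → reset → x⁺ = (-2.0807), jump to mode 1
Mode 1: guard c·x = -0.0669 hit at Δt = 1.7350 (t = 3.8269), x⁻ = (-0.0669) → reset → x⁺ = (0.2791), jump to mode 0
Mode 0: guard c·x = 2.1816 hit at Δt = 1.0776 (t = 4.9045), x⁻ = (-2.1816) → reset → x⁺ = (-2.0807), jump to mode 1
Mode 1: guard c·x = -0.0669 hit at Δt = 1.7350 (t = 6.6394), x⁻ = (-0.0669) → reset → x⁺ = (0.2791), jump to mode 0
Mode 0: flow for 0.8875 to horizon, guard not reached → x = (-1.6565)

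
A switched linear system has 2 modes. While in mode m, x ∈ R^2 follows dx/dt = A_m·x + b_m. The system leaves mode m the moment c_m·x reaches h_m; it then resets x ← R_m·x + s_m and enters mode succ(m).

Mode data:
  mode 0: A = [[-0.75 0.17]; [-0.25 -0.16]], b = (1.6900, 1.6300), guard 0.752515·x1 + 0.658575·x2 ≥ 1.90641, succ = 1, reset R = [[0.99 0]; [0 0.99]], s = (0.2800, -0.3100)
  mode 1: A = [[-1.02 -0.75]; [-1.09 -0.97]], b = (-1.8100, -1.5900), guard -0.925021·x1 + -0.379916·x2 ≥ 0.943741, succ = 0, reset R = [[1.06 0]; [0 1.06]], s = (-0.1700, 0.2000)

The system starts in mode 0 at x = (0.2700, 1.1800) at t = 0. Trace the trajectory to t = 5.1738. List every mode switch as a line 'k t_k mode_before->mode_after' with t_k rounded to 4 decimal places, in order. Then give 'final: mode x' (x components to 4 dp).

Mode 0: guard c·x = 1.9064 hit at Δt = 0.4846 (t = 0.4846), x⁻ = (0.9785, 1.7767) → reset → x⁺ = (1.2487, 1.4489), jump to mode 1
Mode 1: guard c·x = 0.9437 hit at Δt = 1.1657 (t = 1.6503), x⁻ = (-0.8481, -0.4192) → reset → x⁺ = (-1.0690, -0.2444), jump to mode 0
Mode 0: guard c·x = 1.9064 hit at Δt = 1.2777 (t = 2.9280), x⁻ = (1.1085, 1.6282) → reset → x⁺ = (1.3774, 1.3019), jump to mode 1
Mode 1: guard c·x = 0.9437 hit at Δt = 1.2452 (t = 4.1732), x⁻ = (-0.7848, -0.5732) → reset → x⁺ = (-1.0019, -0.4076), jump to mode 0
Mode 0: flow for 1.0006 to horizon, guard not reached → x = (0.7797, 1.1596)

1 0.4846 0->1
2 1.6503 1->0
3 2.9280 0->1
4 4.1732 1->0
final: 0 0.7797 1.1596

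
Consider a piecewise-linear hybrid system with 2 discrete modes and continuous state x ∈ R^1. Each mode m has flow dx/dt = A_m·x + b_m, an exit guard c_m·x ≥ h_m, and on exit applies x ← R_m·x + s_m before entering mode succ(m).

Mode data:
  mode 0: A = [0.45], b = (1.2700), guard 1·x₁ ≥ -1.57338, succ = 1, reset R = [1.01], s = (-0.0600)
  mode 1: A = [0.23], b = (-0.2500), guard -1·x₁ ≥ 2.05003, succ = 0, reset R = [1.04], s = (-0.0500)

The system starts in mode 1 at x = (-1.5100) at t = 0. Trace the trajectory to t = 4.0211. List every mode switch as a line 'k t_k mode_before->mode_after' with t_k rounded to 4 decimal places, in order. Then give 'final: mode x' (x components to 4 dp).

Mode 1: guard c·x = 2.0500 hit at Δt = 0.8214 (t = 0.8214), x⁻ = (-2.0500) → reset → x⁺ = (-2.1820), jump to mode 0
Mode 0: guard c·x = -1.5734 hit at Δt = 1.4849 (t = 2.3063), x⁻ = (-1.5734) → reset → x⁺ = (-1.6491), jump to mode 1
Mode 1: guard c·x = 2.0500 hit at Δt = 0.5945 (t = 2.9008), x⁻ = (-2.0500) → reset → x⁺ = (-2.1820), jump to mode 0
Mode 0: flow for 1.1203 to horizon, guard not reached → x = (-1.7624)

1 0.8214 1->0
2 2.3063 0->1
3 2.9008 1->0
final: 0 -1.7624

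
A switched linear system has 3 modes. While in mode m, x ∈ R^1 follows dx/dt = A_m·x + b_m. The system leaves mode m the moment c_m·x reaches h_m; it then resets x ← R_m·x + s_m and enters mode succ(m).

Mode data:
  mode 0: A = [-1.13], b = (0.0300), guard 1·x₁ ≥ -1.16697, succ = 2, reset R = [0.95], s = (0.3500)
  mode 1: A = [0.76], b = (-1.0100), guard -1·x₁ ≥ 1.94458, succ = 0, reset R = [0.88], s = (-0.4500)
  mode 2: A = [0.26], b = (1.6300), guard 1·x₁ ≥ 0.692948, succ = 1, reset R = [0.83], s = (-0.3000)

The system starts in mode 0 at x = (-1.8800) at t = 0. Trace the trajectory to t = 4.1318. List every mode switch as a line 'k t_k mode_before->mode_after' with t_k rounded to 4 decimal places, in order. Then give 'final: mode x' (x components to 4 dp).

1 0.4145 0->2
2 1.3138 2->1
3 2.8052 1->0
4 3.3415 0->2
final: 2 0.4985

Mode 0: guard c·x = -1.1670 hit at Δt = 0.4145 (t = 0.4145), x⁻ = (-1.1670) → reset → x⁺ = (-0.7586), jump to mode 2
Mode 2: guard c·x = 0.6929 hit at Δt = 0.8993 (t = 1.3138), x⁻ = (0.6929) → reset → x⁺ = (0.2751), jump to mode 1
Mode 1: guard c·x = 1.9446 hit at Δt = 1.4914 (t = 2.8052), x⁻ = (-1.9446) → reset → x⁺ = (-2.1612), jump to mode 0
Mode 0: guard c·x = -1.1670 hit at Δt = 0.5363 (t = 3.3415), x⁻ = (-1.1670) → reset → x⁺ = (-0.7586), jump to mode 2
Mode 2: flow for 0.7903 to horizon, guard not reached → x = (0.4985)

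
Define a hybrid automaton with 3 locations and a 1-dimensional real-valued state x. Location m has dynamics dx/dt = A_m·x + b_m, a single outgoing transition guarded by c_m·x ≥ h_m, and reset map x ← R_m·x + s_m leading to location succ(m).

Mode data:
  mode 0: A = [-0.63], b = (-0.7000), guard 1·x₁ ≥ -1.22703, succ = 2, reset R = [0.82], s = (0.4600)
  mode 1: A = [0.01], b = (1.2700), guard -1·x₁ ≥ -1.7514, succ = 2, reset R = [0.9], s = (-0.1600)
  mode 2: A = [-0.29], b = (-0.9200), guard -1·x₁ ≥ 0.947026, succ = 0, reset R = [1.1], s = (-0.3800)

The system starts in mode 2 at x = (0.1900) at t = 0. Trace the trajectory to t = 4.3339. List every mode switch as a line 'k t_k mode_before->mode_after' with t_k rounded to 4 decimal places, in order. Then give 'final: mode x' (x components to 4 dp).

Mode 2: guard c·x = 0.9470 hit at Δt = 1.4232 (t = 1.4232), x⁻ = (-0.9470) → reset → x⁺ = (-1.4217), jump to mode 0
Mode 0: guard c·x = -1.2270 hit at Δt = 1.5646 (t = 2.9878), x⁻ = (-1.2270) → reset → x⁺ = (-0.5462), jump to mode 2
Mode 2: guard c·x = 0.9470 hit at Δt = 0.5711 (t = 3.5589), x⁻ = (-0.9470) → reset → x⁺ = (-1.4217), jump to mode 0
Mode 0: flow for 0.7750 to horizon, guard not reached → x = (-1.3017)

1 1.4232 2->0
2 2.9878 0->2
3 3.5589 2->0
final: 0 -1.3017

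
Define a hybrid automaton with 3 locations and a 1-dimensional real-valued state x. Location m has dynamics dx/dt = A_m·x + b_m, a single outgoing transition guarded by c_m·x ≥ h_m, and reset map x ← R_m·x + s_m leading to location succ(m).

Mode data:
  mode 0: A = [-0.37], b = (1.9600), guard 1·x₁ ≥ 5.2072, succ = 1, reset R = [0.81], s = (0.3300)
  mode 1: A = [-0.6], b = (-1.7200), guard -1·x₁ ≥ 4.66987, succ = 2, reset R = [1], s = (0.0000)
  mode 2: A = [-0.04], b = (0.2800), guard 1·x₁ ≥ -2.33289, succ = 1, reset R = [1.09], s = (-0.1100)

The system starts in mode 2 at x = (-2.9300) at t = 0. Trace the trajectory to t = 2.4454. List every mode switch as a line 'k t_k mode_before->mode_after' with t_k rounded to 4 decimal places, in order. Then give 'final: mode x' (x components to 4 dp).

1 1.5504 2->1
final: 1 -2.7417

Mode 2: guard c·x = -2.3329 hit at Δt = 1.5504 (t = 1.5504), x⁻ = (-2.3329) → reset → x⁺ = (-2.6529), jump to mode 1
Mode 1: flow for 0.8950 to horizon, guard not reached → x = (-2.7417)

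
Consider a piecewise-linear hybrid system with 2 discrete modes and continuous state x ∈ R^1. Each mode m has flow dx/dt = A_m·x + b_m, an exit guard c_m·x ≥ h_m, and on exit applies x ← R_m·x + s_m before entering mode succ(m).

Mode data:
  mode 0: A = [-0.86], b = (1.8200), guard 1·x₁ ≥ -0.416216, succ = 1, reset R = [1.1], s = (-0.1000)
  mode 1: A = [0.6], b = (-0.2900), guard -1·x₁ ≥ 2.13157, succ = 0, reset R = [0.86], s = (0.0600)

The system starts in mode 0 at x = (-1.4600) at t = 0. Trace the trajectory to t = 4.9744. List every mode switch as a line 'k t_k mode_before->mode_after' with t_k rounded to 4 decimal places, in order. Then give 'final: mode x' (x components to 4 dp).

1 0.4013 0->1
2 1.9361 1->0
3 2.4350 0->1
4 3.9698 1->0
5 4.4687 0->1
final: 1 -0.9269

Mode 0: guard c·x = -0.4162 hit at Δt = 0.4013 (t = 0.4013), x⁻ = (-0.4162) → reset → x⁺ = (-0.5578), jump to mode 1
Mode 1: guard c·x = 2.1316 hit at Δt = 1.5348 (t = 1.9361), x⁻ = (-2.1316) → reset → x⁺ = (-1.7732), jump to mode 0
Mode 0: guard c·x = -0.4162 hit at Δt = 0.4989 (t = 2.4350), x⁻ = (-0.4162) → reset → x⁺ = (-0.5578), jump to mode 1
Mode 1: guard c·x = 2.1316 hit at Δt = 1.5348 (t = 3.9698), x⁻ = (-2.1316) → reset → x⁺ = (-1.7732), jump to mode 0
Mode 0: guard c·x = -0.4162 hit at Δt = 0.4989 (t = 4.4687), x⁻ = (-0.4162) → reset → x⁺ = (-0.5578), jump to mode 1
Mode 1: flow for 0.5057 to horizon, guard not reached → x = (-0.9269)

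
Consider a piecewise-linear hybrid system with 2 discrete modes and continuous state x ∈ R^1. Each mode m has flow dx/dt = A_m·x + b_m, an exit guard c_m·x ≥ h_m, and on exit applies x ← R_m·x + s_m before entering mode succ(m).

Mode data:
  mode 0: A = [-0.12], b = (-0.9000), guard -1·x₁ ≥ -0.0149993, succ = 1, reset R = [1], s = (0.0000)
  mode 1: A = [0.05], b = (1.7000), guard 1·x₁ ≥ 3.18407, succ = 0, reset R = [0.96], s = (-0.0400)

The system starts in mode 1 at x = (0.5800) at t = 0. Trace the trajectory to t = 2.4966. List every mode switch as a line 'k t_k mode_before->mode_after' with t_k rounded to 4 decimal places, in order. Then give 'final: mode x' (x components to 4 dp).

Mode 1: guard c·x = 3.1841 hit at Δt = 1.4521 (t = 1.4521), x⁻ = (3.1841) → reset → x⁺ = (3.0167), jump to mode 0
Mode 0: flow for 1.0445 to horizon, guard not reached → x = (1.7778)

1 1.4521 1->0
final: 0 1.7778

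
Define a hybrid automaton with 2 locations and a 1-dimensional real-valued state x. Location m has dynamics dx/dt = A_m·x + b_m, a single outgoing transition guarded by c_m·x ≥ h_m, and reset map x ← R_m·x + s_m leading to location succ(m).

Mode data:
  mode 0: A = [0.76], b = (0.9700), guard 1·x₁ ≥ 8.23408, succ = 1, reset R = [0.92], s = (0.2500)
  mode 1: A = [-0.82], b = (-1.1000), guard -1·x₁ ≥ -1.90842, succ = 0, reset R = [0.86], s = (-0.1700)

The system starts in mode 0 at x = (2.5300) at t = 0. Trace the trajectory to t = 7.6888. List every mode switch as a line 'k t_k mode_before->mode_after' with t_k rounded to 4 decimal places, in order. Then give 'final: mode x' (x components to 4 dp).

1 1.2049 0->1
2 2.4695 1->0
3 4.1033 0->1
4 5.3679 1->0
5 7.0017 0->1
final: 1 3.8766

Mode 0: guard c·x = 8.2341 hit at Δt = 1.2049 (t = 1.2049), x⁻ = (8.2341) → reset → x⁺ = (7.8254), jump to mode 1
Mode 1: guard c·x = -1.9084 hit at Δt = 1.2646 (t = 2.4695), x⁻ = (1.9084) → reset → x⁺ = (1.4712), jump to mode 0
Mode 0: guard c·x = 8.2341 hit at Δt = 1.6338 (t = 4.1033), x⁻ = (8.2341) → reset → x⁺ = (7.8254), jump to mode 1
Mode 1: guard c·x = -1.9084 hit at Δt = 1.2646 (t = 5.3679), x⁻ = (1.9084) → reset → x⁺ = (1.4712), jump to mode 0
Mode 0: guard c·x = 8.2341 hit at Δt = 1.6338 (t = 7.0017), x⁻ = (8.2341) → reset → x⁺ = (7.8254), jump to mode 1
Mode 1: flow for 0.6871 to horizon, guard not reached → x = (3.8766)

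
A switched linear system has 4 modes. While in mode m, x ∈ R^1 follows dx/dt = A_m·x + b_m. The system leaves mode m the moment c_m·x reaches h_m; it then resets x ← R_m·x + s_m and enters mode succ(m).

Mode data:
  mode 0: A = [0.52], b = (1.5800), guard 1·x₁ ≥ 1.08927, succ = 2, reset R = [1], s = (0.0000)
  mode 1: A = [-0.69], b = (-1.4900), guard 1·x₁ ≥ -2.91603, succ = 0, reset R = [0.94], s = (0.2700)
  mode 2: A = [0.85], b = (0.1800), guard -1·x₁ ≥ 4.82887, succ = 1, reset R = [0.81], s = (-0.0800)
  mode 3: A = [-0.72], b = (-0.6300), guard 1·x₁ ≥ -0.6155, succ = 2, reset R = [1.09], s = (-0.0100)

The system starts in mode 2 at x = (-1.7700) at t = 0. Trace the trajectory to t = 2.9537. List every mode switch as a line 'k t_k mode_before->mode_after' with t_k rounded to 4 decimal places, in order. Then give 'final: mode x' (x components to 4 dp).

Mode 2: guard c·x = 4.8289 hit at Δt = 1.2779 (t = 1.2779), x⁻ = (-4.8289) → reset → x⁺ = (-3.9914), jump to mode 1
Mode 1: guard c·x = -2.9160 hit at Δt = 1.2816 (t = 2.5595), x⁻ = (-2.9160) → reset → x⁺ = (-2.4711), jump to mode 0
Mode 0: flow for 0.3942 to horizon, guard not reached → x = (-2.3420)

1 1.2779 2->1
2 2.5595 1->0
final: 0 -2.3420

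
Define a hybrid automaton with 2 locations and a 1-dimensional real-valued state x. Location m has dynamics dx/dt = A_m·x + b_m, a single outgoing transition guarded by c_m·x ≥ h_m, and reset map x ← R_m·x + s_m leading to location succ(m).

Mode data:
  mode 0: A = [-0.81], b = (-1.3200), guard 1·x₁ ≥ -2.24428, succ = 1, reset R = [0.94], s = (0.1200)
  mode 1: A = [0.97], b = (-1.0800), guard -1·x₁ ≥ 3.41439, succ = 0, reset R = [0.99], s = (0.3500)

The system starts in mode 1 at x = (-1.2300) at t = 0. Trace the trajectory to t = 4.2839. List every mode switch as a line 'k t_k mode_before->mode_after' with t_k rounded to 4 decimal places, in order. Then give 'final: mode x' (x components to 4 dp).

1 0.6790 1->0
2 1.6958 0->1
3 2.0854 1->0
4 3.1022 0->1
5 3.4917 1->0
final: 0 -2.3669

Mode 1: guard c·x = 3.4144 hit at Δt = 0.6790 (t = 0.6790), x⁻ = (-3.4144) → reset → x⁺ = (-3.0302), jump to mode 0
Mode 0: guard c·x = -2.2443 hit at Δt = 1.0168 (t = 1.6958), x⁻ = (-2.2443) → reset → x⁺ = (-1.9896), jump to mode 1
Mode 1: guard c·x = 3.4144 hit at Δt = 0.3895 (t = 2.0854), x⁻ = (-3.4144) → reset → x⁺ = (-3.0302), jump to mode 0
Mode 0: guard c·x = -2.2443 hit at Δt = 1.0168 (t = 3.1022), x⁻ = (-2.2443) → reset → x⁺ = (-1.9896), jump to mode 1
Mode 1: guard c·x = 3.4144 hit at Δt = 0.3895 (t = 3.4917), x⁻ = (-3.4144) → reset → x⁺ = (-3.0302), jump to mode 0
Mode 0: flow for 0.7922 to horizon, guard not reached → x = (-2.3669)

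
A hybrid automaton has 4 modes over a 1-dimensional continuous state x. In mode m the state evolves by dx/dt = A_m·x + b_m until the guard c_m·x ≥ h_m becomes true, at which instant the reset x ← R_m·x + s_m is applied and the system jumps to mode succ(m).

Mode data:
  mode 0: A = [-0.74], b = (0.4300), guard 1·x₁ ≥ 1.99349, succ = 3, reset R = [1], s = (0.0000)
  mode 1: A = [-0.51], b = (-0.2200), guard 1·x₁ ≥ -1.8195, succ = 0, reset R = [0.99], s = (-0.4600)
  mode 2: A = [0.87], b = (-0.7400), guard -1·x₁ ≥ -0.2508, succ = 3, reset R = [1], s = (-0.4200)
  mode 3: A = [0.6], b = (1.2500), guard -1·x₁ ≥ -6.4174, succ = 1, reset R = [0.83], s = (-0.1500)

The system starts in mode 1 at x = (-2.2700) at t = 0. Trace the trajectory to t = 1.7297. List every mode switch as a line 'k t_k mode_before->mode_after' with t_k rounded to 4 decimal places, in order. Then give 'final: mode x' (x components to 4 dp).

1 0.5511 1->0
final: 0 -0.6072

Mode 1: guard c·x = -1.8195 hit at Δt = 0.5511 (t = 0.5511), x⁻ = (-1.8195) → reset → x⁺ = (-2.2613), jump to mode 0
Mode 0: flow for 1.1786 to horizon, guard not reached → x = (-0.6072)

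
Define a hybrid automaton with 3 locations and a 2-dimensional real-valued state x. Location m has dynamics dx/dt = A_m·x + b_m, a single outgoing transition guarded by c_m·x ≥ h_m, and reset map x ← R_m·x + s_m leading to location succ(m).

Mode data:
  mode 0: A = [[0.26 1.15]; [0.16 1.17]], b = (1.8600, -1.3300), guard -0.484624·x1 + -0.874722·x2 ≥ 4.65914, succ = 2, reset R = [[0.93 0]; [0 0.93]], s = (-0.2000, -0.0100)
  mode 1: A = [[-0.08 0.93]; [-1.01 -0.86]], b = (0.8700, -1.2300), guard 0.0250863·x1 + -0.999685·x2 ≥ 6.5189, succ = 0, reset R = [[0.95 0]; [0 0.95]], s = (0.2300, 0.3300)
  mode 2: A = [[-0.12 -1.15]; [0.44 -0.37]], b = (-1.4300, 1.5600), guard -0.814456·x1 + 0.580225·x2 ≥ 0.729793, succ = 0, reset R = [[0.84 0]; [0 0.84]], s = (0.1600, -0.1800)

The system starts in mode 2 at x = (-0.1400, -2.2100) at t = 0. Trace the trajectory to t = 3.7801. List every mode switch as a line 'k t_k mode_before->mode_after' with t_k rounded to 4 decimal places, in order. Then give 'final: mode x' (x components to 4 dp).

1 1.3447 2->0
2 2.7958 0->2
final: 2 1.2294 -1.7104

Mode 2: guard c·x = 0.7298 hit at Δt = 1.3447 (t = 1.3447), x⁻ = (-0.7260, 0.2387) → reset → x⁺ = (-0.4498, 0.0205), jump to mode 0
Mode 0: guard c·x = 4.6591 hit at Δt = 1.4511 (t = 2.7958), x⁻ = (-0.7111, -4.9324) → reset → x⁺ = (-0.8614, -4.5972), jump to mode 2
Mode 2: flow for 0.9843 to horizon, guard not reached → x = (1.2294, -1.7104)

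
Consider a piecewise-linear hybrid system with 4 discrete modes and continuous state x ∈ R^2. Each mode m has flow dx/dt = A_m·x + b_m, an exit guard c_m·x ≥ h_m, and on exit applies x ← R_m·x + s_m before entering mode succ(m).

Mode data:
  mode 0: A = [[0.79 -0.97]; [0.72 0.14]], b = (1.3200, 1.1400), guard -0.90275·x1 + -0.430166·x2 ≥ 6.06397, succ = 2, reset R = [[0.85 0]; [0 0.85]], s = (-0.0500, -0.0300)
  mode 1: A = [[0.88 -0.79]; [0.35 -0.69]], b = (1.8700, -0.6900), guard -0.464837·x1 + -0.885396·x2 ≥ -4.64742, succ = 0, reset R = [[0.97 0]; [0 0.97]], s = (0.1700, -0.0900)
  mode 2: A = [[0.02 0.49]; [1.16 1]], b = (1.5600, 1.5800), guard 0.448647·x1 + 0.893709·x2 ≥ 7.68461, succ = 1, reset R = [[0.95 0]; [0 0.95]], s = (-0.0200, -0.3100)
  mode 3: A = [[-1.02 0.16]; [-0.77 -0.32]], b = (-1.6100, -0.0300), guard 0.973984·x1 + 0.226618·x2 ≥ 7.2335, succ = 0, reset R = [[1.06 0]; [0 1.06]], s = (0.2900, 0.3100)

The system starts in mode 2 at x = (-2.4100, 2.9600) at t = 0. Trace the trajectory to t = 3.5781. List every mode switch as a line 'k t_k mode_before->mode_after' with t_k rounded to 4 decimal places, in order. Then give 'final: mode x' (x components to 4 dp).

Mode 2: guard c·x = 7.6846 hit at Δt = 0.9263 (t = 0.9263), x⁻ = (1.1929, 7.9997) → reset → x⁺ = (1.1132, 7.2897), jump to mode 1
Mode 1: guard c·x = -4.6474 hit at Δt = 0.4268 (t = 1.3531), x⁻ = (0.0141, 5.2416) → reset → x⁺ = (0.1837, 4.9943), jump to mode 0
Mode 0: guard c·x = 6.0640 hit at Δt = 1.3436 (t = 2.6967), x⁻ = (-8.6697, 4.0975) → reset → x⁺ = (-7.4192, 3.4529), jump to mode 2
Mode 2: flow for 0.8814 to horizon, guard not reached → x = (-5.3715, 0.0270)

1 0.9263 2->1
2 1.3531 1->0
3 2.6967 0->2
final: 2 -5.3715 0.0270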